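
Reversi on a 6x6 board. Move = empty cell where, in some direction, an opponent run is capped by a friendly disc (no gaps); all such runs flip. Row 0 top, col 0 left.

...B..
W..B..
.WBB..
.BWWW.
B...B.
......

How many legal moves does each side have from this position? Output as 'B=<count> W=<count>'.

-- B to move --
(0,0): no bracket -> illegal
(0,1): no bracket -> illegal
(1,1): flips 1 -> legal
(1,2): no bracket -> illegal
(2,0): flips 1 -> legal
(2,4): flips 1 -> legal
(2,5): no bracket -> illegal
(3,0): no bracket -> illegal
(3,5): flips 3 -> legal
(4,1): flips 1 -> legal
(4,2): flips 1 -> legal
(4,3): flips 1 -> legal
(4,5): flips 1 -> legal
B mobility = 8
-- W to move --
(0,2): no bracket -> illegal
(0,4): no bracket -> illegal
(1,1): flips 1 -> legal
(1,2): flips 2 -> legal
(1,4): flips 1 -> legal
(2,0): no bracket -> illegal
(2,4): flips 2 -> legal
(3,0): flips 1 -> legal
(3,5): no bracket -> illegal
(4,1): flips 1 -> legal
(4,2): no bracket -> illegal
(4,3): no bracket -> illegal
(4,5): no bracket -> illegal
(5,0): no bracket -> illegal
(5,1): no bracket -> illegal
(5,3): no bracket -> illegal
(5,4): flips 1 -> legal
(5,5): flips 1 -> legal
W mobility = 8

Answer: B=8 W=8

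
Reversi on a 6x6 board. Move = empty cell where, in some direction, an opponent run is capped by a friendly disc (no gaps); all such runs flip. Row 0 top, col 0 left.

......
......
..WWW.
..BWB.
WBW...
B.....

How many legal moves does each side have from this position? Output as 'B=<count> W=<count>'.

-- B to move --
(1,1): no bracket -> illegal
(1,2): flips 2 -> legal
(1,3): no bracket -> illegal
(1,4): flips 2 -> legal
(1,5): no bracket -> illegal
(2,1): no bracket -> illegal
(2,5): no bracket -> illegal
(3,0): flips 1 -> legal
(3,1): no bracket -> illegal
(3,5): no bracket -> illegal
(4,3): flips 1 -> legal
(4,4): no bracket -> illegal
(5,1): no bracket -> illegal
(5,2): flips 1 -> legal
(5,3): no bracket -> illegal
B mobility = 5
-- W to move --
(2,1): no bracket -> illegal
(2,5): no bracket -> illegal
(3,0): no bracket -> illegal
(3,1): flips 1 -> legal
(3,5): flips 1 -> legal
(4,3): no bracket -> illegal
(4,4): flips 1 -> legal
(4,5): flips 1 -> legal
(5,1): no bracket -> illegal
(5,2): no bracket -> illegal
W mobility = 4

Answer: B=5 W=4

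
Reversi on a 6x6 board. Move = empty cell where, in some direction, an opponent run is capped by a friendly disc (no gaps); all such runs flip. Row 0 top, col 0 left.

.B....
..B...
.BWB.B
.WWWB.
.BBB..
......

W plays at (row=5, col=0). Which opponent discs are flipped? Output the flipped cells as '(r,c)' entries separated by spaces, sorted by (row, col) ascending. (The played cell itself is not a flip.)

Dir NW: edge -> no flip
Dir N: first cell '.' (not opp) -> no flip
Dir NE: opp run (4,1) capped by W -> flip
Dir W: edge -> no flip
Dir E: first cell '.' (not opp) -> no flip
Dir SW: edge -> no flip
Dir S: edge -> no flip
Dir SE: edge -> no flip

Answer: (4,1)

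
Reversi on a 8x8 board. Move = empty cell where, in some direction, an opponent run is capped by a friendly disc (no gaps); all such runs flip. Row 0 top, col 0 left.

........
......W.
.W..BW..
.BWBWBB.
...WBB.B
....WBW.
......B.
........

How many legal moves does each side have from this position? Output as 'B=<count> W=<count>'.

Answer: B=13 W=9

Derivation:
-- B to move --
(0,5): no bracket -> illegal
(0,6): no bracket -> illegal
(0,7): no bracket -> illegal
(1,0): no bracket -> illegal
(1,1): flips 1 -> legal
(1,2): no bracket -> illegal
(1,4): flips 1 -> legal
(1,5): flips 1 -> legal
(1,7): no bracket -> illegal
(2,0): no bracket -> illegal
(2,2): no bracket -> illegal
(2,3): flips 1 -> legal
(2,6): flips 1 -> legal
(2,7): no bracket -> illegal
(3,0): no bracket -> illegal
(4,1): no bracket -> illegal
(4,2): flips 1 -> legal
(4,6): flips 1 -> legal
(5,2): no bracket -> illegal
(5,3): flips 2 -> legal
(5,7): flips 1 -> legal
(6,3): flips 1 -> legal
(6,4): flips 1 -> legal
(6,5): flips 1 -> legal
(6,7): flips 1 -> legal
B mobility = 13
-- W to move --
(1,3): no bracket -> illegal
(1,4): flips 1 -> legal
(1,5): no bracket -> illegal
(2,0): no bracket -> illegal
(2,2): no bracket -> illegal
(2,3): flips 2 -> legal
(2,6): no bracket -> illegal
(2,7): flips 2 -> legal
(3,0): flips 1 -> legal
(3,7): flips 2 -> legal
(4,0): no bracket -> illegal
(4,1): flips 1 -> legal
(4,2): no bracket -> illegal
(4,6): flips 2 -> legal
(5,3): no bracket -> illegal
(5,7): no bracket -> illegal
(6,4): no bracket -> illegal
(6,5): flips 3 -> legal
(6,7): no bracket -> illegal
(7,5): no bracket -> illegal
(7,6): flips 1 -> legal
(7,7): no bracket -> illegal
W mobility = 9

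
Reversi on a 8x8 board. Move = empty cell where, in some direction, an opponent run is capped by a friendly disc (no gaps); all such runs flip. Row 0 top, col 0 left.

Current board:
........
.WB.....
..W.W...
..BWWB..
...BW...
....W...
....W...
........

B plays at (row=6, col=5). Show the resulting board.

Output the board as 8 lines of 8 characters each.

Place B at (6,5); scan 8 dirs for brackets.
Dir NW: opp run (5,4) capped by B -> flip
Dir N: first cell '.' (not opp) -> no flip
Dir NE: first cell '.' (not opp) -> no flip
Dir W: opp run (6,4), next='.' -> no flip
Dir E: first cell '.' (not opp) -> no flip
Dir SW: first cell '.' (not opp) -> no flip
Dir S: first cell '.' (not opp) -> no flip
Dir SE: first cell '.' (not opp) -> no flip
All flips: (5,4)

Answer: ........
.WB.....
..W.W...
..BWWB..
...BW...
....B...
....WB..
........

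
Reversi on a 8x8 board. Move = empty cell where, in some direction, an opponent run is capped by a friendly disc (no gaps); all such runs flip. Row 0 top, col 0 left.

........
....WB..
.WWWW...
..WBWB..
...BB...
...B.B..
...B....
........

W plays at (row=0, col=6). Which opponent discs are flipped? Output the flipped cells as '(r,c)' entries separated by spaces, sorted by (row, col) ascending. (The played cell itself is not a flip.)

Dir NW: edge -> no flip
Dir N: edge -> no flip
Dir NE: edge -> no flip
Dir W: first cell '.' (not opp) -> no flip
Dir E: first cell '.' (not opp) -> no flip
Dir SW: opp run (1,5) capped by W -> flip
Dir S: first cell '.' (not opp) -> no flip
Dir SE: first cell '.' (not opp) -> no flip

Answer: (1,5)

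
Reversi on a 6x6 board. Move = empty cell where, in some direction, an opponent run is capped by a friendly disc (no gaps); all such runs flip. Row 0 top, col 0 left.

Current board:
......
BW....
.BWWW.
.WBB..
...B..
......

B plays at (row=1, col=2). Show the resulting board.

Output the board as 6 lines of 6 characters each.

Answer: ......
BBB...
.BBWW.
.WBB..
...B..
......

Derivation:
Place B at (1,2); scan 8 dirs for brackets.
Dir NW: first cell '.' (not opp) -> no flip
Dir N: first cell '.' (not opp) -> no flip
Dir NE: first cell '.' (not opp) -> no flip
Dir W: opp run (1,1) capped by B -> flip
Dir E: first cell '.' (not opp) -> no flip
Dir SW: first cell 'B' (not opp) -> no flip
Dir S: opp run (2,2) capped by B -> flip
Dir SE: opp run (2,3), next='.' -> no flip
All flips: (1,1) (2,2)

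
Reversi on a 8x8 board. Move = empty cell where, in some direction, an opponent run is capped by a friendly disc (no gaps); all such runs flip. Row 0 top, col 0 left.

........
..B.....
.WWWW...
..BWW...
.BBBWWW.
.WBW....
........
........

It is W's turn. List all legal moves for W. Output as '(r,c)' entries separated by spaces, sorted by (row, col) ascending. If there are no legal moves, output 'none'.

Answer: (0,1) (0,2) (0,3) (3,1) (4,0) (5,0) (5,4) (6,1) (6,2)

Derivation:
(0,1): flips 1 -> legal
(0,2): flips 1 -> legal
(0,3): flips 1 -> legal
(1,1): no bracket -> illegal
(1,3): no bracket -> illegal
(3,0): no bracket -> illegal
(3,1): flips 3 -> legal
(4,0): flips 3 -> legal
(5,0): flips 2 -> legal
(5,4): flips 2 -> legal
(6,1): flips 2 -> legal
(6,2): flips 3 -> legal
(6,3): no bracket -> illegal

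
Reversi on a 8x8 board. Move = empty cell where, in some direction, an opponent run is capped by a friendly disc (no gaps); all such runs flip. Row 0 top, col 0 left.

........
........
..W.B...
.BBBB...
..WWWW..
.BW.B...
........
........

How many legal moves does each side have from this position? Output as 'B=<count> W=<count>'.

Answer: B=9 W=12

Derivation:
-- B to move --
(1,1): flips 1 -> legal
(1,2): flips 1 -> legal
(1,3): flips 1 -> legal
(2,1): no bracket -> illegal
(2,3): no bracket -> illegal
(3,5): no bracket -> illegal
(3,6): flips 1 -> legal
(4,1): no bracket -> illegal
(4,6): no bracket -> illegal
(5,3): flips 3 -> legal
(5,5): flips 1 -> legal
(5,6): flips 1 -> legal
(6,1): flips 2 -> legal
(6,2): flips 2 -> legal
(6,3): no bracket -> illegal
B mobility = 9
-- W to move --
(1,3): no bracket -> illegal
(1,4): flips 2 -> legal
(1,5): flips 2 -> legal
(2,0): flips 1 -> legal
(2,1): flips 1 -> legal
(2,3): flips 2 -> legal
(2,5): flips 1 -> legal
(3,0): no bracket -> illegal
(3,5): no bracket -> illegal
(4,0): flips 1 -> legal
(4,1): no bracket -> illegal
(5,0): flips 1 -> legal
(5,3): no bracket -> illegal
(5,5): no bracket -> illegal
(6,0): flips 1 -> legal
(6,1): no bracket -> illegal
(6,2): no bracket -> illegal
(6,3): flips 1 -> legal
(6,4): flips 1 -> legal
(6,5): flips 1 -> legal
W mobility = 12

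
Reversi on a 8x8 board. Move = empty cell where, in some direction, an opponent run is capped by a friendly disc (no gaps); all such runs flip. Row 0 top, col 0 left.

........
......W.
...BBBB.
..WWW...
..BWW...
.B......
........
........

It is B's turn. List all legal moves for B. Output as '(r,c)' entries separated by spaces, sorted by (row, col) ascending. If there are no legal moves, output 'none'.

Answer: (0,6) (0,7) (2,2) (4,1) (4,5) (5,2) (5,3) (5,4)

Derivation:
(0,5): no bracket -> illegal
(0,6): flips 1 -> legal
(0,7): flips 1 -> legal
(1,5): no bracket -> illegal
(1,7): no bracket -> illegal
(2,1): no bracket -> illegal
(2,2): flips 1 -> legal
(2,7): no bracket -> illegal
(3,1): no bracket -> illegal
(3,5): no bracket -> illegal
(4,1): flips 1 -> legal
(4,5): flips 3 -> legal
(5,2): flips 2 -> legal
(5,3): flips 2 -> legal
(5,4): flips 2 -> legal
(5,5): no bracket -> illegal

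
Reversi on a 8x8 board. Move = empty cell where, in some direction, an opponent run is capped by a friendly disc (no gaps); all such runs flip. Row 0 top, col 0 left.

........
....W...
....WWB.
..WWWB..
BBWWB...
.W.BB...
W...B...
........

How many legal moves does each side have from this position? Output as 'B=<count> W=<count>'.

Answer: B=9 W=11

Derivation:
-- B to move --
(0,3): no bracket -> illegal
(0,4): flips 3 -> legal
(0,5): no bracket -> illegal
(1,3): flips 1 -> legal
(1,5): flips 1 -> legal
(1,6): no bracket -> illegal
(2,1): flips 2 -> legal
(2,2): flips 1 -> legal
(2,3): flips 5 -> legal
(3,1): flips 4 -> legal
(3,6): no bracket -> illegal
(4,5): no bracket -> illegal
(5,0): no bracket -> illegal
(5,2): no bracket -> illegal
(6,1): flips 1 -> legal
(6,2): flips 1 -> legal
(7,0): no bracket -> illegal
(7,1): no bracket -> illegal
B mobility = 9
-- W to move --
(1,5): no bracket -> illegal
(1,6): no bracket -> illegal
(1,7): no bracket -> illegal
(2,7): flips 1 -> legal
(3,0): no bracket -> illegal
(3,1): flips 1 -> legal
(3,6): flips 1 -> legal
(3,7): no bracket -> illegal
(4,5): flips 2 -> legal
(4,6): flips 1 -> legal
(5,0): flips 1 -> legal
(5,2): no bracket -> illegal
(5,5): flips 1 -> legal
(6,2): no bracket -> illegal
(6,3): flips 1 -> legal
(6,5): flips 1 -> legal
(7,3): no bracket -> illegal
(7,4): flips 3 -> legal
(7,5): flips 2 -> legal
W mobility = 11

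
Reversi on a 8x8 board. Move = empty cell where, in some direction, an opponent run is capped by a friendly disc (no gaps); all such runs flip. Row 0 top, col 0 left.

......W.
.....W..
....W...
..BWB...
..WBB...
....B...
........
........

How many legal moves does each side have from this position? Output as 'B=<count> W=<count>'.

-- B to move --
(0,4): no bracket -> illegal
(0,5): no bracket -> illegal
(0,7): no bracket -> illegal
(1,3): no bracket -> illegal
(1,4): flips 1 -> legal
(1,6): no bracket -> illegal
(1,7): no bracket -> illegal
(2,2): flips 1 -> legal
(2,3): flips 1 -> legal
(2,5): no bracket -> illegal
(2,6): no bracket -> illegal
(3,1): no bracket -> illegal
(3,5): no bracket -> illegal
(4,1): flips 1 -> legal
(5,1): no bracket -> illegal
(5,2): flips 1 -> legal
(5,3): no bracket -> illegal
B mobility = 5
-- W to move --
(2,1): no bracket -> illegal
(2,2): flips 1 -> legal
(2,3): no bracket -> illegal
(2,5): no bracket -> illegal
(3,1): flips 1 -> legal
(3,5): flips 1 -> legal
(4,1): no bracket -> illegal
(4,5): flips 2 -> legal
(5,2): no bracket -> illegal
(5,3): flips 1 -> legal
(5,5): flips 1 -> legal
(6,3): no bracket -> illegal
(6,4): flips 3 -> legal
(6,5): no bracket -> illegal
W mobility = 7

Answer: B=5 W=7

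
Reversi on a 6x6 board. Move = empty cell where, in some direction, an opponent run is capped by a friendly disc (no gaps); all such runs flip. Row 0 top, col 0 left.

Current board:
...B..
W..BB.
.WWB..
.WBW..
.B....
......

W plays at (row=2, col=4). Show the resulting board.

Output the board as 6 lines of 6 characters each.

Place W at (2,4); scan 8 dirs for brackets.
Dir NW: opp run (1,3), next='.' -> no flip
Dir N: opp run (1,4), next='.' -> no flip
Dir NE: first cell '.' (not opp) -> no flip
Dir W: opp run (2,3) capped by W -> flip
Dir E: first cell '.' (not opp) -> no flip
Dir SW: first cell 'W' (not opp) -> no flip
Dir S: first cell '.' (not opp) -> no flip
Dir SE: first cell '.' (not opp) -> no flip
All flips: (2,3)

Answer: ...B..
W..BB.
.WWWW.
.WBW..
.B....
......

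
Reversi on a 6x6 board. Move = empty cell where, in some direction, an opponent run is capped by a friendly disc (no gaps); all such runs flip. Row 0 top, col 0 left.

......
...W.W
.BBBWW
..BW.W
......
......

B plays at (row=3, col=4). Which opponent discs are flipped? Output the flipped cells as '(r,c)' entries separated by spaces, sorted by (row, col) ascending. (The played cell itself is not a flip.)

Answer: (3,3)

Derivation:
Dir NW: first cell 'B' (not opp) -> no flip
Dir N: opp run (2,4), next='.' -> no flip
Dir NE: opp run (2,5), next=edge -> no flip
Dir W: opp run (3,3) capped by B -> flip
Dir E: opp run (3,5), next=edge -> no flip
Dir SW: first cell '.' (not opp) -> no flip
Dir S: first cell '.' (not opp) -> no flip
Dir SE: first cell '.' (not opp) -> no flip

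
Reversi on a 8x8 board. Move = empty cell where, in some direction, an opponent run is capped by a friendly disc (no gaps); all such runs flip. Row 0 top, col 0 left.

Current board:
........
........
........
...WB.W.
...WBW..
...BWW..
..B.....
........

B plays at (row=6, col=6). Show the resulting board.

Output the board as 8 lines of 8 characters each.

Answer: ........
........
........
...WB.W.
...WBW..
...BWB..
..B...B.
........

Derivation:
Place B at (6,6); scan 8 dirs for brackets.
Dir NW: opp run (5,5) capped by B -> flip
Dir N: first cell '.' (not opp) -> no flip
Dir NE: first cell '.' (not opp) -> no flip
Dir W: first cell '.' (not opp) -> no flip
Dir E: first cell '.' (not opp) -> no flip
Dir SW: first cell '.' (not opp) -> no flip
Dir S: first cell '.' (not opp) -> no flip
Dir SE: first cell '.' (not opp) -> no flip
All flips: (5,5)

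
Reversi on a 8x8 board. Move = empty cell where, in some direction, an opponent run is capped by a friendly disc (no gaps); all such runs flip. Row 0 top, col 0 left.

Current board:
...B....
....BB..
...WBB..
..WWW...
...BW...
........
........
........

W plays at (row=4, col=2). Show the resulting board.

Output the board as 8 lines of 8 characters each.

Place W at (4,2); scan 8 dirs for brackets.
Dir NW: first cell '.' (not opp) -> no flip
Dir N: first cell 'W' (not opp) -> no flip
Dir NE: first cell 'W' (not opp) -> no flip
Dir W: first cell '.' (not opp) -> no flip
Dir E: opp run (4,3) capped by W -> flip
Dir SW: first cell '.' (not opp) -> no flip
Dir S: first cell '.' (not opp) -> no flip
Dir SE: first cell '.' (not opp) -> no flip
All flips: (4,3)

Answer: ...B....
....BB..
...WBB..
..WWW...
..WWW...
........
........
........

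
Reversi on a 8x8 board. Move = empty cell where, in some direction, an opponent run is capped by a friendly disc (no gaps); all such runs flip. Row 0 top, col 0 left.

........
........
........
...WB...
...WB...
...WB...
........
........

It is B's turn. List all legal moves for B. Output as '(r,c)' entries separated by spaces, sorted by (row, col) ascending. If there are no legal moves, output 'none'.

Answer: (2,2) (3,2) (4,2) (5,2) (6,2)

Derivation:
(2,2): flips 1 -> legal
(2,3): no bracket -> illegal
(2,4): no bracket -> illegal
(3,2): flips 2 -> legal
(4,2): flips 1 -> legal
(5,2): flips 2 -> legal
(6,2): flips 1 -> legal
(6,3): no bracket -> illegal
(6,4): no bracket -> illegal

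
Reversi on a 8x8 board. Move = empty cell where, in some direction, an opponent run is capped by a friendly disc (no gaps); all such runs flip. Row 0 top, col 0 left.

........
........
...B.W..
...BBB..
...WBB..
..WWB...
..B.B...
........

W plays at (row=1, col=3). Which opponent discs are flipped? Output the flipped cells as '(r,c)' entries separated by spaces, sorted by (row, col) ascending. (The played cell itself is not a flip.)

Answer: (2,3) (3,3)

Derivation:
Dir NW: first cell '.' (not opp) -> no flip
Dir N: first cell '.' (not opp) -> no flip
Dir NE: first cell '.' (not opp) -> no flip
Dir W: first cell '.' (not opp) -> no flip
Dir E: first cell '.' (not opp) -> no flip
Dir SW: first cell '.' (not opp) -> no flip
Dir S: opp run (2,3) (3,3) capped by W -> flip
Dir SE: first cell '.' (not opp) -> no flip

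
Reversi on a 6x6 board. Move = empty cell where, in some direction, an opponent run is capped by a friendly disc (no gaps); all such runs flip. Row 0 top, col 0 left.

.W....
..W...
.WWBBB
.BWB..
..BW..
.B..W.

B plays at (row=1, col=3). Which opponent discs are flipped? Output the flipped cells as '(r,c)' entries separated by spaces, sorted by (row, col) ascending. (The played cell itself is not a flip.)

Answer: (2,2)

Derivation:
Dir NW: first cell '.' (not opp) -> no flip
Dir N: first cell '.' (not opp) -> no flip
Dir NE: first cell '.' (not opp) -> no flip
Dir W: opp run (1,2), next='.' -> no flip
Dir E: first cell '.' (not opp) -> no flip
Dir SW: opp run (2,2) capped by B -> flip
Dir S: first cell 'B' (not opp) -> no flip
Dir SE: first cell 'B' (not opp) -> no flip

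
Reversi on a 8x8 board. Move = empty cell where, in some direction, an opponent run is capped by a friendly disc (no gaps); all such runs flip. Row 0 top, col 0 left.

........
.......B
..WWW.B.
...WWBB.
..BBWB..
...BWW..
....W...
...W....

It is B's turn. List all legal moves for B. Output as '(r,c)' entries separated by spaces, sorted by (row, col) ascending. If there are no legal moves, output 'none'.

(1,1): no bracket -> illegal
(1,2): flips 2 -> legal
(1,3): flips 3 -> legal
(1,4): no bracket -> illegal
(1,5): flips 2 -> legal
(2,1): no bracket -> illegal
(2,5): flips 1 -> legal
(3,1): no bracket -> illegal
(3,2): flips 2 -> legal
(4,6): no bracket -> illegal
(5,6): flips 2 -> legal
(6,2): no bracket -> illegal
(6,3): flips 1 -> legal
(6,5): flips 2 -> legal
(6,6): no bracket -> illegal
(7,2): no bracket -> illegal
(7,4): no bracket -> illegal
(7,5): flips 1 -> legal

Answer: (1,2) (1,3) (1,5) (2,5) (3,2) (5,6) (6,3) (6,5) (7,5)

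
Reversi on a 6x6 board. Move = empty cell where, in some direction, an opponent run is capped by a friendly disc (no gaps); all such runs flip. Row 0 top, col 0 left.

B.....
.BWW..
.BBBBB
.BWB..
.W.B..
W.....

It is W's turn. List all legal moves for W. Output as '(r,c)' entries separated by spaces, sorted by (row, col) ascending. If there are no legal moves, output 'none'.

Answer: (0,1) (1,0) (1,4) (3,0) (3,4) (3,5) (4,0) (5,3) (5,4)

Derivation:
(0,1): flips 3 -> legal
(0,2): no bracket -> illegal
(1,0): flips 2 -> legal
(1,4): flips 1 -> legal
(1,5): no bracket -> illegal
(2,0): no bracket -> illegal
(3,0): flips 2 -> legal
(3,4): flips 2 -> legal
(3,5): flips 1 -> legal
(4,0): flips 2 -> legal
(4,2): no bracket -> illegal
(4,4): no bracket -> illegal
(5,2): no bracket -> illegal
(5,3): flips 3 -> legal
(5,4): flips 1 -> legal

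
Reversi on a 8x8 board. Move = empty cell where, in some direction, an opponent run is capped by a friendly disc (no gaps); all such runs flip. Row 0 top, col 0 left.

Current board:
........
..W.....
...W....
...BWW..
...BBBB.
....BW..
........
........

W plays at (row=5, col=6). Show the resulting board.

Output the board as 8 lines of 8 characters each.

Answer: ........
..W.....
...W....
...BWW..
...BBWB.
....BWW.
........
........

Derivation:
Place W at (5,6); scan 8 dirs for brackets.
Dir NW: opp run (4,5) capped by W -> flip
Dir N: opp run (4,6), next='.' -> no flip
Dir NE: first cell '.' (not opp) -> no flip
Dir W: first cell 'W' (not opp) -> no flip
Dir E: first cell '.' (not opp) -> no flip
Dir SW: first cell '.' (not opp) -> no flip
Dir S: first cell '.' (not opp) -> no flip
Dir SE: first cell '.' (not opp) -> no flip
All flips: (4,5)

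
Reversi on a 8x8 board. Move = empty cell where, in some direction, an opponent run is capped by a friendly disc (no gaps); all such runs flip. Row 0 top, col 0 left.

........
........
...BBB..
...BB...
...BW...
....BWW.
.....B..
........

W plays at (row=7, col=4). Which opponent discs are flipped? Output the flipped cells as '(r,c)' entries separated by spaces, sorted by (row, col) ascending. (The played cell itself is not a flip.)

Answer: (6,5)

Derivation:
Dir NW: first cell '.' (not opp) -> no flip
Dir N: first cell '.' (not opp) -> no flip
Dir NE: opp run (6,5) capped by W -> flip
Dir W: first cell '.' (not opp) -> no flip
Dir E: first cell '.' (not opp) -> no flip
Dir SW: edge -> no flip
Dir S: edge -> no flip
Dir SE: edge -> no flip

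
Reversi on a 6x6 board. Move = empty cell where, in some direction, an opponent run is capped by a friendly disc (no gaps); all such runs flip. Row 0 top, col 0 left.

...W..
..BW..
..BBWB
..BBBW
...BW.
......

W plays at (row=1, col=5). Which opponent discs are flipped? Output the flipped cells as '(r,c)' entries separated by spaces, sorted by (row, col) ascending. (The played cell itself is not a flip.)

Dir NW: first cell '.' (not opp) -> no flip
Dir N: first cell '.' (not opp) -> no flip
Dir NE: edge -> no flip
Dir W: first cell '.' (not opp) -> no flip
Dir E: edge -> no flip
Dir SW: first cell 'W' (not opp) -> no flip
Dir S: opp run (2,5) capped by W -> flip
Dir SE: edge -> no flip

Answer: (2,5)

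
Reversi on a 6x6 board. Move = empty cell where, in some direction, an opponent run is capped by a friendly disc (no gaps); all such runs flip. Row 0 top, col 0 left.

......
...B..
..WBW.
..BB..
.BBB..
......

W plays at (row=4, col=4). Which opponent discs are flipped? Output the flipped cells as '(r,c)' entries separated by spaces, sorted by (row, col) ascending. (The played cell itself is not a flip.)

Dir NW: opp run (3,3) capped by W -> flip
Dir N: first cell '.' (not opp) -> no flip
Dir NE: first cell '.' (not opp) -> no flip
Dir W: opp run (4,3) (4,2) (4,1), next='.' -> no flip
Dir E: first cell '.' (not opp) -> no flip
Dir SW: first cell '.' (not opp) -> no flip
Dir S: first cell '.' (not opp) -> no flip
Dir SE: first cell '.' (not opp) -> no flip

Answer: (3,3)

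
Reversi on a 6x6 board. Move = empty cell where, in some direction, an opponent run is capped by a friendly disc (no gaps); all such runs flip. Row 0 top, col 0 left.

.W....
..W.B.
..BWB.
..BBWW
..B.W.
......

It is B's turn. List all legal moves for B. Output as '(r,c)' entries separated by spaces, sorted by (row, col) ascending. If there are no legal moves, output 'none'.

Answer: (0,2) (1,3) (5,4) (5,5)

Derivation:
(0,0): no bracket -> illegal
(0,2): flips 1 -> legal
(0,3): no bracket -> illegal
(1,0): no bracket -> illegal
(1,1): no bracket -> illegal
(1,3): flips 1 -> legal
(2,1): no bracket -> illegal
(2,5): no bracket -> illegal
(4,3): no bracket -> illegal
(4,5): no bracket -> illegal
(5,3): no bracket -> illegal
(5,4): flips 2 -> legal
(5,5): flips 1 -> legal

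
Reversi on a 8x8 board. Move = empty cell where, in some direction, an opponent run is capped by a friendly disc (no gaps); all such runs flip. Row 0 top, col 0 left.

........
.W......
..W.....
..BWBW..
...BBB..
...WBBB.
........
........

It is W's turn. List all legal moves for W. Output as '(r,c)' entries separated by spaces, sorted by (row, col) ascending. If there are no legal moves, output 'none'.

(2,1): no bracket -> illegal
(2,3): no bracket -> illegal
(2,4): no bracket -> illegal
(2,5): no bracket -> illegal
(3,1): flips 1 -> legal
(3,6): no bracket -> illegal
(4,1): no bracket -> illegal
(4,2): flips 1 -> legal
(4,6): no bracket -> illegal
(4,7): no bracket -> illegal
(5,2): no bracket -> illegal
(5,7): flips 3 -> legal
(6,3): no bracket -> illegal
(6,4): no bracket -> illegal
(6,5): flips 2 -> legal
(6,6): flips 2 -> legal
(6,7): no bracket -> illegal

Answer: (3,1) (4,2) (5,7) (6,5) (6,6)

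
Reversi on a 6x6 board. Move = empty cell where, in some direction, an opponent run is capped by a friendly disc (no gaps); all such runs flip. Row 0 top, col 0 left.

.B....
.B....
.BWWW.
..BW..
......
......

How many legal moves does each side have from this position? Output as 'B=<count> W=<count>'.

-- B to move --
(1,2): flips 1 -> legal
(1,3): no bracket -> illegal
(1,4): flips 1 -> legal
(1,5): no bracket -> illegal
(2,5): flips 3 -> legal
(3,1): no bracket -> illegal
(3,4): flips 1 -> legal
(3,5): no bracket -> illegal
(4,2): no bracket -> illegal
(4,3): no bracket -> illegal
(4,4): flips 2 -> legal
B mobility = 5
-- W to move --
(0,0): flips 1 -> legal
(0,2): no bracket -> illegal
(1,0): no bracket -> illegal
(1,2): no bracket -> illegal
(2,0): flips 1 -> legal
(3,0): no bracket -> illegal
(3,1): flips 1 -> legal
(4,1): flips 1 -> legal
(4,2): flips 1 -> legal
(4,3): no bracket -> illegal
W mobility = 5

Answer: B=5 W=5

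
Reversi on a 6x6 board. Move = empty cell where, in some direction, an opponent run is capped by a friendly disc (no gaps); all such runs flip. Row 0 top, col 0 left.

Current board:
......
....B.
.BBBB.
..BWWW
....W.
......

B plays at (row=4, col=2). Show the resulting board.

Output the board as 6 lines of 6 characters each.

Answer: ......
....B.
.BBBB.
..BBWW
..B.W.
......

Derivation:
Place B at (4,2); scan 8 dirs for brackets.
Dir NW: first cell '.' (not opp) -> no flip
Dir N: first cell 'B' (not opp) -> no flip
Dir NE: opp run (3,3) capped by B -> flip
Dir W: first cell '.' (not opp) -> no flip
Dir E: first cell '.' (not opp) -> no flip
Dir SW: first cell '.' (not opp) -> no flip
Dir S: first cell '.' (not opp) -> no flip
Dir SE: first cell '.' (not opp) -> no flip
All flips: (3,3)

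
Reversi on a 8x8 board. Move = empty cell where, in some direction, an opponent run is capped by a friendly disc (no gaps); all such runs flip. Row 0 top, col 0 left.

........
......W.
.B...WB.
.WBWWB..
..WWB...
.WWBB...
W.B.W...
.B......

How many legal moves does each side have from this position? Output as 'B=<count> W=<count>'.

-- B to move --
(0,5): no bracket -> illegal
(0,6): flips 1 -> legal
(0,7): no bracket -> illegal
(1,4): no bracket -> illegal
(1,5): flips 1 -> legal
(1,7): no bracket -> illegal
(2,0): flips 2 -> legal
(2,2): flips 1 -> legal
(2,3): flips 2 -> legal
(2,4): flips 2 -> legal
(2,7): no bracket -> illegal
(3,0): flips 1 -> legal
(3,6): no bracket -> illegal
(4,0): flips 1 -> legal
(4,1): flips 3 -> legal
(4,5): no bracket -> illegal
(5,0): flips 2 -> legal
(5,5): no bracket -> illegal
(6,1): no bracket -> illegal
(6,3): no bracket -> illegal
(6,5): no bracket -> illegal
(7,0): no bracket -> illegal
(7,3): no bracket -> illegal
(7,4): flips 1 -> legal
(7,5): flips 1 -> legal
B mobility = 12
-- W to move --
(1,0): flips 2 -> legal
(1,1): flips 1 -> legal
(1,2): no bracket -> illegal
(1,5): no bracket -> illegal
(1,7): no bracket -> illegal
(2,0): no bracket -> illegal
(2,2): flips 1 -> legal
(2,3): no bracket -> illegal
(2,4): no bracket -> illegal
(2,7): flips 1 -> legal
(3,0): no bracket -> illegal
(3,6): flips 2 -> legal
(3,7): no bracket -> illegal
(4,1): no bracket -> illegal
(4,5): flips 2 -> legal
(4,6): no bracket -> illegal
(5,5): flips 3 -> legal
(6,1): no bracket -> illegal
(6,3): flips 1 -> legal
(6,5): flips 1 -> legal
(7,0): no bracket -> illegal
(7,2): flips 1 -> legal
(7,3): flips 1 -> legal
W mobility = 11

Answer: B=12 W=11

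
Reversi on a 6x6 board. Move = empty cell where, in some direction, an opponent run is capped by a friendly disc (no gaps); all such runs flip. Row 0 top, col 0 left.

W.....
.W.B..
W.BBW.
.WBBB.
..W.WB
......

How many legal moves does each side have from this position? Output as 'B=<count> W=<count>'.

Answer: B=11 W=5

Derivation:
-- B to move --
(0,1): no bracket -> illegal
(0,2): no bracket -> illegal
(1,0): no bracket -> illegal
(1,2): no bracket -> illegal
(1,4): flips 1 -> legal
(1,5): flips 1 -> legal
(2,1): no bracket -> illegal
(2,5): flips 1 -> legal
(3,0): flips 1 -> legal
(3,5): flips 1 -> legal
(4,0): flips 1 -> legal
(4,1): no bracket -> illegal
(4,3): flips 1 -> legal
(5,1): flips 1 -> legal
(5,2): flips 1 -> legal
(5,3): no bracket -> illegal
(5,4): flips 1 -> legal
(5,5): flips 1 -> legal
B mobility = 11
-- W to move --
(0,2): flips 1 -> legal
(0,3): no bracket -> illegal
(0,4): flips 2 -> legal
(1,2): flips 2 -> legal
(1,4): no bracket -> illegal
(2,1): flips 2 -> legal
(2,5): no bracket -> illegal
(3,5): flips 3 -> legal
(4,1): no bracket -> illegal
(4,3): no bracket -> illegal
(5,4): no bracket -> illegal
(5,5): no bracket -> illegal
W mobility = 5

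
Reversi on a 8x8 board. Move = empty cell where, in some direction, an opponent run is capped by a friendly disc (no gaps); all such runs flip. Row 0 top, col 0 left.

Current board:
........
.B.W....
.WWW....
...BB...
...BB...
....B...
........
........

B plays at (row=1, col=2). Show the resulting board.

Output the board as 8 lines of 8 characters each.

Place B at (1,2); scan 8 dirs for brackets.
Dir NW: first cell '.' (not opp) -> no flip
Dir N: first cell '.' (not opp) -> no flip
Dir NE: first cell '.' (not opp) -> no flip
Dir W: first cell 'B' (not opp) -> no flip
Dir E: opp run (1,3), next='.' -> no flip
Dir SW: opp run (2,1), next='.' -> no flip
Dir S: opp run (2,2), next='.' -> no flip
Dir SE: opp run (2,3) capped by B -> flip
All flips: (2,3)

Answer: ........
.BBW....
.WWB....
...BB...
...BB...
....B...
........
........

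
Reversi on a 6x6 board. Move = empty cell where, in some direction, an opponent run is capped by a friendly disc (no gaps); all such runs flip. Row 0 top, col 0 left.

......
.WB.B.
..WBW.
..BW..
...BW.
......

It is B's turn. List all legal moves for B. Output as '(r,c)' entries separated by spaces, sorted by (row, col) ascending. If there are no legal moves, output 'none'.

Answer: (1,0) (2,1) (2,5) (3,4) (4,5)

Derivation:
(0,0): no bracket -> illegal
(0,1): no bracket -> illegal
(0,2): no bracket -> illegal
(1,0): flips 1 -> legal
(1,3): no bracket -> illegal
(1,5): no bracket -> illegal
(2,0): no bracket -> illegal
(2,1): flips 1 -> legal
(2,5): flips 1 -> legal
(3,1): no bracket -> illegal
(3,4): flips 2 -> legal
(3,5): no bracket -> illegal
(4,2): no bracket -> illegal
(4,5): flips 1 -> legal
(5,3): no bracket -> illegal
(5,4): no bracket -> illegal
(5,5): no bracket -> illegal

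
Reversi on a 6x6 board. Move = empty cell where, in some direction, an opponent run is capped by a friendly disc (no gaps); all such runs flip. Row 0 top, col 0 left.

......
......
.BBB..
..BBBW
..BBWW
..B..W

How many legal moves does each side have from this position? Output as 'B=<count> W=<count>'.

-- B to move --
(2,4): no bracket -> illegal
(2,5): no bracket -> illegal
(5,3): no bracket -> illegal
(5,4): flips 1 -> legal
B mobility = 1
-- W to move --
(1,0): no bracket -> illegal
(1,1): flips 2 -> legal
(1,2): flips 2 -> legal
(1,3): no bracket -> illegal
(1,4): no bracket -> illegal
(2,0): no bracket -> illegal
(2,4): flips 1 -> legal
(2,5): no bracket -> illegal
(3,0): no bracket -> illegal
(3,1): flips 3 -> legal
(4,1): flips 2 -> legal
(5,1): no bracket -> illegal
(5,3): no bracket -> illegal
(5,4): no bracket -> illegal
W mobility = 5

Answer: B=1 W=5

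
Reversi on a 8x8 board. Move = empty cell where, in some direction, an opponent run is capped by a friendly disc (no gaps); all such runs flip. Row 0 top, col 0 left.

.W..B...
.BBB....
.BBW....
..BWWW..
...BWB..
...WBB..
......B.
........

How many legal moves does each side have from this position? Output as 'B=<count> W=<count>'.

-- B to move --
(0,0): no bracket -> illegal
(0,2): no bracket -> illegal
(1,0): no bracket -> illegal
(1,4): flips 1 -> legal
(2,4): flips 3 -> legal
(2,5): flips 2 -> legal
(2,6): no bracket -> illegal
(3,6): flips 3 -> legal
(4,2): no bracket -> illegal
(4,6): no bracket -> illegal
(5,2): flips 1 -> legal
(6,2): no bracket -> illegal
(6,3): flips 1 -> legal
(6,4): no bracket -> illegal
B mobility = 6
-- W to move --
(0,0): flips 2 -> legal
(0,2): no bracket -> illegal
(0,3): flips 1 -> legal
(0,5): no bracket -> illegal
(1,0): no bracket -> illegal
(1,4): no bracket -> illegal
(1,5): no bracket -> illegal
(2,0): flips 2 -> legal
(2,4): no bracket -> illegal
(3,0): no bracket -> illegal
(3,1): flips 3 -> legal
(3,6): no bracket -> illegal
(4,1): flips 1 -> legal
(4,2): flips 1 -> legal
(4,6): flips 1 -> legal
(5,2): flips 1 -> legal
(5,6): flips 3 -> legal
(5,7): no bracket -> illegal
(6,3): no bracket -> illegal
(6,4): flips 1 -> legal
(6,5): flips 2 -> legal
(6,7): no bracket -> illegal
(7,5): no bracket -> illegal
(7,6): no bracket -> illegal
(7,7): flips 2 -> legal
W mobility = 12

Answer: B=6 W=12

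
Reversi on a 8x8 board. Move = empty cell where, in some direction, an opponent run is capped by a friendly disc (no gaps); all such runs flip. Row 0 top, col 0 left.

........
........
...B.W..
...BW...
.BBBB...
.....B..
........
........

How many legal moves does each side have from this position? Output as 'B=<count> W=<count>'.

Answer: B=4 W=4

Derivation:
-- B to move --
(1,4): no bracket -> illegal
(1,5): no bracket -> illegal
(1,6): flips 2 -> legal
(2,4): flips 1 -> legal
(2,6): no bracket -> illegal
(3,5): flips 1 -> legal
(3,6): no bracket -> illegal
(4,5): flips 1 -> legal
B mobility = 4
-- W to move --
(1,2): flips 1 -> legal
(1,3): no bracket -> illegal
(1,4): no bracket -> illegal
(2,2): no bracket -> illegal
(2,4): no bracket -> illegal
(3,0): no bracket -> illegal
(3,1): no bracket -> illegal
(3,2): flips 1 -> legal
(3,5): no bracket -> illegal
(4,0): no bracket -> illegal
(4,5): no bracket -> illegal
(4,6): no bracket -> illegal
(5,0): no bracket -> illegal
(5,1): no bracket -> illegal
(5,2): flips 1 -> legal
(5,3): no bracket -> illegal
(5,4): flips 1 -> legal
(5,6): no bracket -> illegal
(6,4): no bracket -> illegal
(6,5): no bracket -> illegal
(6,6): no bracket -> illegal
W mobility = 4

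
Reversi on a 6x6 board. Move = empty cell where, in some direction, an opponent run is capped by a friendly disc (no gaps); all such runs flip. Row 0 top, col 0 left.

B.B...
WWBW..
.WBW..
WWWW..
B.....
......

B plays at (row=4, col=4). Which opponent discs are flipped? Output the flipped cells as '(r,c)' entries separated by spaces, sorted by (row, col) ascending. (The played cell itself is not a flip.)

Answer: (3,3)

Derivation:
Dir NW: opp run (3,3) capped by B -> flip
Dir N: first cell '.' (not opp) -> no flip
Dir NE: first cell '.' (not opp) -> no flip
Dir W: first cell '.' (not opp) -> no flip
Dir E: first cell '.' (not opp) -> no flip
Dir SW: first cell '.' (not opp) -> no flip
Dir S: first cell '.' (not opp) -> no flip
Dir SE: first cell '.' (not opp) -> no flip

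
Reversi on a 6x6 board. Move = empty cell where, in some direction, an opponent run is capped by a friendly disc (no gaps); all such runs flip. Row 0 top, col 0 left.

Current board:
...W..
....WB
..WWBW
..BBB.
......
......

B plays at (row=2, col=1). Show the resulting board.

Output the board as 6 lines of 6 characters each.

Answer: ...W..
....WB
.BBBBW
..BBB.
......
......

Derivation:
Place B at (2,1); scan 8 dirs for brackets.
Dir NW: first cell '.' (not opp) -> no flip
Dir N: first cell '.' (not opp) -> no flip
Dir NE: first cell '.' (not opp) -> no flip
Dir W: first cell '.' (not opp) -> no flip
Dir E: opp run (2,2) (2,3) capped by B -> flip
Dir SW: first cell '.' (not opp) -> no flip
Dir S: first cell '.' (not opp) -> no flip
Dir SE: first cell 'B' (not opp) -> no flip
All flips: (2,2) (2,3)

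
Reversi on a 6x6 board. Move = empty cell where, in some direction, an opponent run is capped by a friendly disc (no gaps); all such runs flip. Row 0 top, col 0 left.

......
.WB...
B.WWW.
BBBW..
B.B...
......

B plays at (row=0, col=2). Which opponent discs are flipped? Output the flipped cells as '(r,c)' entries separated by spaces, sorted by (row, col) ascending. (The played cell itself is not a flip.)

Answer: (1,1)

Derivation:
Dir NW: edge -> no flip
Dir N: edge -> no flip
Dir NE: edge -> no flip
Dir W: first cell '.' (not opp) -> no flip
Dir E: first cell '.' (not opp) -> no flip
Dir SW: opp run (1,1) capped by B -> flip
Dir S: first cell 'B' (not opp) -> no flip
Dir SE: first cell '.' (not opp) -> no flip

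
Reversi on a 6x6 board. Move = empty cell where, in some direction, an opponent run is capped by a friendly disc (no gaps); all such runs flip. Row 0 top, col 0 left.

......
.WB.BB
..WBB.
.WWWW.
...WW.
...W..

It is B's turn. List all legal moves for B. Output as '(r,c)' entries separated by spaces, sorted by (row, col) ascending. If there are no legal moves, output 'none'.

Answer: (1,0) (2,1) (4,1) (4,2) (4,5) (5,4)

Derivation:
(0,0): no bracket -> illegal
(0,1): no bracket -> illegal
(0,2): no bracket -> illegal
(1,0): flips 1 -> legal
(1,3): no bracket -> illegal
(2,0): no bracket -> illegal
(2,1): flips 1 -> legal
(2,5): no bracket -> illegal
(3,0): no bracket -> illegal
(3,5): no bracket -> illegal
(4,0): no bracket -> illegal
(4,1): flips 1 -> legal
(4,2): flips 3 -> legal
(4,5): flips 1 -> legal
(5,2): no bracket -> illegal
(5,4): flips 2 -> legal
(5,5): no bracket -> illegal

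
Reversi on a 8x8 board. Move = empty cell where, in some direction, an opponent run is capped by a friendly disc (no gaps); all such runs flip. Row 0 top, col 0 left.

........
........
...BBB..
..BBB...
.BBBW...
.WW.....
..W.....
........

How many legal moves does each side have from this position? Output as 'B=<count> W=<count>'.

Answer: B=7 W=7

Derivation:
-- B to move --
(3,5): no bracket -> illegal
(4,0): no bracket -> illegal
(4,5): flips 1 -> legal
(5,0): no bracket -> illegal
(5,3): no bracket -> illegal
(5,4): flips 1 -> legal
(5,5): flips 1 -> legal
(6,0): flips 1 -> legal
(6,1): flips 2 -> legal
(6,3): flips 1 -> legal
(7,1): no bracket -> illegal
(7,2): flips 2 -> legal
(7,3): no bracket -> illegal
B mobility = 7
-- W to move --
(1,2): no bracket -> illegal
(1,3): no bracket -> illegal
(1,4): flips 2 -> legal
(1,5): flips 3 -> legal
(1,6): flips 3 -> legal
(2,1): no bracket -> illegal
(2,2): flips 3 -> legal
(2,6): no bracket -> illegal
(3,0): flips 1 -> legal
(3,1): flips 1 -> legal
(3,5): no bracket -> illegal
(3,6): no bracket -> illegal
(4,0): flips 3 -> legal
(4,5): no bracket -> illegal
(5,0): no bracket -> illegal
(5,3): no bracket -> illegal
(5,4): no bracket -> illegal
W mobility = 7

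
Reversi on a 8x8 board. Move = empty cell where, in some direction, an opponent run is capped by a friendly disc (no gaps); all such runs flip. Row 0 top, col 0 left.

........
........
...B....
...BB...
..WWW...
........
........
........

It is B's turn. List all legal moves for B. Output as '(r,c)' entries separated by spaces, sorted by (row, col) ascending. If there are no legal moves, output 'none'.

(3,1): no bracket -> illegal
(3,2): no bracket -> illegal
(3,5): no bracket -> illegal
(4,1): no bracket -> illegal
(4,5): no bracket -> illegal
(5,1): flips 1 -> legal
(5,2): flips 1 -> legal
(5,3): flips 1 -> legal
(5,4): flips 1 -> legal
(5,5): flips 1 -> legal

Answer: (5,1) (5,2) (5,3) (5,4) (5,5)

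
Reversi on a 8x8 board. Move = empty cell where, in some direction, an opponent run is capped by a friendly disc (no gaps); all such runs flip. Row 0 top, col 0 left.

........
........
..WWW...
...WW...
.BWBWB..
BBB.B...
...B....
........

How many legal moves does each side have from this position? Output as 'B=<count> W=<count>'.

-- B to move --
(1,1): no bracket -> illegal
(1,2): flips 2 -> legal
(1,3): flips 2 -> legal
(1,4): flips 3 -> legal
(1,5): flips 3 -> legal
(2,1): no bracket -> illegal
(2,5): flips 1 -> legal
(3,1): no bracket -> illegal
(3,2): flips 1 -> legal
(3,5): no bracket -> illegal
(5,3): no bracket -> illegal
(5,5): no bracket -> illegal
B mobility = 6
-- W to move --
(3,0): no bracket -> illegal
(3,1): no bracket -> illegal
(3,2): no bracket -> illegal
(3,5): no bracket -> illegal
(3,6): no bracket -> illegal
(4,0): flips 1 -> legal
(4,6): flips 1 -> legal
(5,3): flips 1 -> legal
(5,5): no bracket -> illegal
(5,6): flips 1 -> legal
(6,0): flips 1 -> legal
(6,1): flips 2 -> legal
(6,2): flips 1 -> legal
(6,4): flips 1 -> legal
(6,5): no bracket -> illegal
(7,2): no bracket -> illegal
(7,3): no bracket -> illegal
(7,4): no bracket -> illegal
W mobility = 8

Answer: B=6 W=8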